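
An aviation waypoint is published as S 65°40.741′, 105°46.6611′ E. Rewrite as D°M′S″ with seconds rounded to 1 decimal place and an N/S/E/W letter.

65°40′44.5″ S, 105°46′39.7″ E

φ: 40.74100′ → 40′ and 0.74100 × 60 = 44.460″
Longitude: 46.66110′ → 46′ and 0.66110 × 60 = 39.666″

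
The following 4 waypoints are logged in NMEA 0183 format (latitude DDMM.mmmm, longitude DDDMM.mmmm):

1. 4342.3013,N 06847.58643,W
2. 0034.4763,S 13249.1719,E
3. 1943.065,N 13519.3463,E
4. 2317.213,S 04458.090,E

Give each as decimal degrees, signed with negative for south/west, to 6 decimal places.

1. 43.705022, -68.793107
2. -0.574605, 132.819532
3. 19.717750, 135.322438
4. -23.286883, 44.968167

Point 1:
  Lat: split at 2 digits → 43° and 42.3013′; 43 + 42.3013/60 = 43.7050217
  N ⇒ keep positive
  λ: split at 3 digits → 068° and 47.58643′; 68 + 47.58643/60 = 68.7931072
  W ⇒ negate
Point 2:
  Latitude: degrees = first 2 digits = 0, minutes = 34.4763; 0 + 34.4763/60 = 0.5746050
  S ⇒ negate
  λ: degrees = first 3 digits = 132, minutes = 49.1719; 132 + 49.1719/60 = 132.8195317
  E → positive
Point 3:
  Latitude: split at 2 digits → 19° and 43.065′; 19 + 43.065/60 = 19.7177500
  N ⇒ keep positive
  Longitude: degrees = first 3 digits = 135, minutes = 19.3463; 135 + 19.3463/60 = 135.3224383
  E ⇒ keep positive
Point 4:
  Latitude: split at 2 digits → 23° and 17.213′; 23 + 17.213/60 = 23.2868833
  hemisphere S, so the sign is −
  Lon: split at 3 digits → 044° and 58.09′; 44 + 58.09/60 = 44.9681667
  E → positive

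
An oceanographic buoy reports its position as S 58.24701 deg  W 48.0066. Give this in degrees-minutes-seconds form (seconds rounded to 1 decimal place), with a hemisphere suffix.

58°14′49.2″ S, 48°00′23.8″ W

Latitude: 0.247010 × 60 = 14.82060′ → 14′, remainder × 60 = 49.236″
λ: whole degrees 48; 0.39600′ → 0′ and 23.760″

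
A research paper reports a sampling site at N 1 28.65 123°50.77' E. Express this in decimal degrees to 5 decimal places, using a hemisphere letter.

1.47750° N, 123.84617° E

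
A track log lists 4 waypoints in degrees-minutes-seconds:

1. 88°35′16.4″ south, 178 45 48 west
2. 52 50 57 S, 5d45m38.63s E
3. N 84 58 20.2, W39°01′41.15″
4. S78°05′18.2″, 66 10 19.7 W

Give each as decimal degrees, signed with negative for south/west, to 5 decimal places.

Point 1:
  φ: 88° + 35/60 + 16.4/3600 = 88 + 0.583333 + 0.004556 = 88.587889
  S → negative
  Lon: 178 + 45/60 + 48/3600 = 178.763333
  hemisphere W, so the sign is −
Point 2:
  Latitude: 50′ + 57″ = 50.95000′; 52 + 50.95000/60 = 52.849167
  S → negative
  Longitude: 45′ + 38.63″ = 45.64383′; 5 + 45.64383/60 = 5.760731
  E → positive
Point 3:
  φ: 58′ + 20.2″ = 58.33667′; 84 + 58.33667/60 = 84.972278
  N → positive
  Longitude: 1′ + 41.15″ = 1.68583′; 39 + 1.68583/60 = 39.028097
  W → negative
Point 4:
  Latitude: 5′ + 18.2″ = 5.30333′; 78 + 5.30333/60 = 78.088389
  S → negative
  Lon: 10′ + 19.7″ = 10.32833′; 66 + 10.32833/60 = 66.172139
  W ⇒ negate

1. -88.58789, -178.76333
2. -52.84917, 5.76073
3. 84.97228, -39.02810
4. -78.08839, -66.17214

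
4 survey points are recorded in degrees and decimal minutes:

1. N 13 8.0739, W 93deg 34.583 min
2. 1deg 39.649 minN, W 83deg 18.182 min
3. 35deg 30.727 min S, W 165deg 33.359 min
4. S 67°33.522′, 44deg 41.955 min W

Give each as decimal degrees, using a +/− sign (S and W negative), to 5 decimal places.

1. 13.13457, -93.57638
2. 1.66082, -83.30303
3. -35.51212, -165.55598
4. -67.55870, -44.69925

Point 1:
  Lat: 13 + 8.0739/60 = 13.134565
  N → positive
  Longitude: 93 + 34.583/60 = 93.576383
  W ⇒ negate
Point 2:
  Latitude: 1 + 39.649/60 = 1.660817
  N ⇒ keep positive
  λ: 18.182′ = 0.303033°; total 83.303033
  W → negative
Point 3:
  Lat: 30.727′ = 0.512117°; total 35.512117
  S ⇒ negate
  Longitude: 33.359′ = 0.555983°; total 165.555983
  W ⇒ negate
Point 4:
  Latitude: 67 + 33.522/60 = 67.558700
  S ⇒ negate
  Longitude: 44 + 41.955/60 = 44.699250
  W ⇒ negate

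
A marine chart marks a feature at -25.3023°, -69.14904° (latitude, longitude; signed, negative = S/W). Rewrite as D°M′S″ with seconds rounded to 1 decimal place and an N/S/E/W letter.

Latitude is negative → S; |value| = 25.302300
Latitude: 0.302300 × 60 = 18.13800′ → 18′, remainder × 60 = 8.280″
Longitude is negative → W; |value| = 69.149040
Longitude: 0.149040° → 8.94240′; 0.94240 × 60 = 56.544″

25°18′8.3″ S, 69°08′56.5″ W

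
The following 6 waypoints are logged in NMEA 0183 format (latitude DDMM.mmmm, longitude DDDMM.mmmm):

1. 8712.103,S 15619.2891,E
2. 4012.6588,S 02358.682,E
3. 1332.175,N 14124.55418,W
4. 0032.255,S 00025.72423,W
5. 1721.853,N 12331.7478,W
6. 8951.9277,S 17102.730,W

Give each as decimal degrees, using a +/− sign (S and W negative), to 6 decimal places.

1. -87.201717, 156.321485
2. -40.210980, 23.978033
3. 13.536250, -141.409236
4. -0.537583, -0.428737
5. 17.364217, -123.529130
6. -89.865462, -171.045500

Point 1:
  Lat: degrees = first 2 digits = 87, minutes = 12.103; 87 + 12.103/60 = 87.2017167
  S ⇒ negate
  Lon: split at 3 digits → 156° and 19.2891′; 156 + 19.2891/60 = 156.3214850
  E ⇒ keep positive
Point 2:
  Lat: split at 2 digits → 40° and 12.6588′; 40 + 12.6588/60 = 40.2109800
  S ⇒ negate
  λ: split at 3 digits → 023° and 58.682′; 23 + 58.682/60 = 23.9780333
  E ⇒ keep positive
Point 3:
  Lat: degrees = first 2 digits = 13, minutes = 32.175; 13 + 32.175/60 = 13.5362500
  N → positive
  λ: split at 3 digits → 141° and 24.55418′; 141 + 24.55418/60 = 141.4092363
  hemisphere W, so the sign is −
Point 4:
  Latitude: degrees = first 2 digits = 0, minutes = 32.255; 0 + 32.255/60 = 0.5375833
  S → negative
  λ: degrees = first 3 digits = 0, minutes = 25.72423; 0 + 25.72423/60 = 0.4287372
  hemisphere W, so the sign is −
Point 5:
  Lat: degrees = first 2 digits = 17, minutes = 21.853; 17 + 21.853/60 = 17.3642167
  N ⇒ keep positive
  Longitude: degrees = first 3 digits = 123, minutes = 31.7478; 123 + 31.7478/60 = 123.5291300
  hemisphere W, so the sign is −
Point 6:
  Latitude: degrees = first 2 digits = 89, minutes = 51.9277; 89 + 51.9277/60 = 89.8654617
  hemisphere S, so the sign is −
  λ: split at 3 digits → 171° and 2.73′; 171 + 2.73/60 = 171.0455000
  hemisphere W, so the sign is −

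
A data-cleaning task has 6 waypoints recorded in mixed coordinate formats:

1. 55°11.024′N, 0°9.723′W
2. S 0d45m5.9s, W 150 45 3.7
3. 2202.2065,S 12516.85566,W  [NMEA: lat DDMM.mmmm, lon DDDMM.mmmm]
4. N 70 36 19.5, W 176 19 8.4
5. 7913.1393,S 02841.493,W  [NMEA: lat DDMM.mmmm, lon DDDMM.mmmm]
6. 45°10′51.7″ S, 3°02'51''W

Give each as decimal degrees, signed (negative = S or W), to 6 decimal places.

1. 55.183733, -0.162050
2. -0.751639, -150.751028
3. -22.036775, -125.280928
4. 70.605417, -176.319000
5. -79.218988, -28.691550
6. -45.181028, -3.047500

Point 1:
  Latitude: 11.024′ = 0.183733°; total 55.1837333
  N ⇒ keep positive
  Lon: 0 + 9.723/60 = 0.1620500
  W ⇒ negate
Point 2:
  Latitude: 45′ + 5.9″ = 45.09833′; 0 + 45.09833/60 = 0.7516389
  hemisphere S, so the sign is −
  Lon: 150° + 45/60 + 3.7/3600 = 150 + 0.750000 + 0.001028 = 150.7510278
  W ⇒ negate
Point 3:
  Latitude: degrees = first 2 digits = 22, minutes = 2.2065; 22 + 2.2065/60 = 22.0367750
  hemisphere S, so the sign is −
  Lon: degrees = first 3 digits = 125, minutes = 16.85566; 125 + 16.85566/60 = 125.2809277
  hemisphere W, so the sign is −
Point 4:
  Lat: 70° + 36/60 + 19.5/3600 = 70 + 0.600000 + 0.005417 = 70.6054167
  N ⇒ keep positive
  Lon: 176 + 19/60 + 8.4/3600 = 176.3190000
  hemisphere W, so the sign is −
Point 5:
  Lat: degrees = first 2 digits = 79, minutes = 13.1393; 79 + 13.1393/60 = 79.2189883
  S ⇒ negate
  Lon: split at 3 digits → 028° and 41.493′; 28 + 41.493/60 = 28.6915500
  W → negative
Point 6:
  Lat: 45° + 10/60 + 51.7/3600 = 45 + 0.166667 + 0.014361 = 45.1810278
  hemisphere S, so the sign is −
  λ: 3 + 2/60 + 51/3600 = 3.0475000
  W → negative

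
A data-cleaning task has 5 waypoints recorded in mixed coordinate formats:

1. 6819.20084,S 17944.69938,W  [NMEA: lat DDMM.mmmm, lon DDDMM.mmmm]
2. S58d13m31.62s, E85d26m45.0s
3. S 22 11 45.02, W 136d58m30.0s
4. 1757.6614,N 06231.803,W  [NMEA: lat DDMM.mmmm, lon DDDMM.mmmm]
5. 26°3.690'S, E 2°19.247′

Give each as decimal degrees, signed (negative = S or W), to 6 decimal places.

Point 1:
  φ: degrees = first 2 digits = 68, minutes = 19.20084; 68 + 19.20084/60 = 68.3200140
  S ⇒ negate
  λ: split at 3 digits → 179° and 44.69938′; 179 + 44.69938/60 = 179.7449897
  W ⇒ negate
Point 2:
  φ: 13′ + 31.62″ = 13.52700′; 58 + 13.52700/60 = 58.2254500
  S → negative
  Longitude: 26′ + 45″ = 26.75000′; 85 + 26.75000/60 = 85.4458333
  E ⇒ keep positive
Point 3:
  Latitude: 22° + 11/60 + 45.02/3600 = 22 + 0.183333 + 0.012506 = 22.1958389
  hemisphere S, so the sign is −
  Lon: 136° + 58/60 + 30/3600 = 136 + 0.966667 + 0.008333 = 136.9750000
  hemisphere W, so the sign is −
Point 4:
  Lat: degrees = first 2 digits = 17, minutes = 57.6614; 17 + 57.6614/60 = 17.9610233
  N → positive
  λ: split at 3 digits → 062° and 31.803′; 62 + 31.803/60 = 62.5300500
  W → negative
Point 5:
  Lat: 3.69′ = 0.061500°; total 26.0615000
  S → negative
  λ: 19.247′ = 0.320783°; total 2.3207833
  E ⇒ keep positive

1. -68.320014, -179.744990
2. -58.225450, 85.445833
3. -22.195839, -136.975000
4. 17.961023, -62.530050
5. -26.061500, 2.320783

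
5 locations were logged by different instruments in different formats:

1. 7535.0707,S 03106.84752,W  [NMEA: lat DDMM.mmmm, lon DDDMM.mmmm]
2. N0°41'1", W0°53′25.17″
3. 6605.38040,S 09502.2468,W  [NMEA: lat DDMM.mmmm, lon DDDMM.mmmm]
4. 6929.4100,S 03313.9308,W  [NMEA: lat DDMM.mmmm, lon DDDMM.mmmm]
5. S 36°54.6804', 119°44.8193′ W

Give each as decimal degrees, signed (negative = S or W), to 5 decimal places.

1. -75.58451, -31.11413
2. 0.68361, -0.89033
3. -66.08967, -95.03745
4. -69.49017, -33.23218
5. -36.91134, -119.74699

Point 1:
  Latitude: split at 2 digits → 75° and 35.0707′; 75 + 35.0707/60 = 75.584512
  S → negative
  Longitude: degrees = first 3 digits = 31, minutes = 6.84752; 31 + 6.84752/60 = 31.114125
  W → negative
Point 2:
  φ: 0 + 41/60 + 1/3600 = 0.683611
  N → positive
  Longitude: 0° + 53/60 + 25.17/3600 = 0 + 0.883333 + 0.006992 = 0.890325
  hemisphere W, so the sign is −
Point 3:
  φ: split at 2 digits → 66° and 5.3804′; 66 + 5.3804/60 = 66.089673
  S → negative
  Lon: degrees = first 3 digits = 95, minutes = 2.2468; 95 + 2.2468/60 = 95.037447
  hemisphere W, so the sign is −
Point 4:
  Latitude: degrees = first 2 digits = 69, minutes = 29.41; 69 + 29.41/60 = 69.490167
  S ⇒ negate
  Lon: split at 3 digits → 033° and 13.9308′; 33 + 13.9308/60 = 33.232180
  W ⇒ negate
Point 5:
  Latitude: 54.6804′ = 0.911340°; total 36.911340
  S → negative
  Lon: 119 + 44.8193/60 = 119.746988
  W ⇒ negate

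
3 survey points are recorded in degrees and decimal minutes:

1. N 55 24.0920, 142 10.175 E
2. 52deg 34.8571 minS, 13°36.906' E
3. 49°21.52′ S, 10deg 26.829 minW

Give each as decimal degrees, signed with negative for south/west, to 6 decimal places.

Point 1:
  φ: 24.092′ = 0.401533°; total 55.4015333
  N ⇒ keep positive
  Lon: 10.175′ = 0.169583°; total 142.1695833
  E ⇒ keep positive
Point 2:
  φ: 52 + 34.8571/60 = 52.5809517
  hemisphere S, so the sign is −
  Longitude: 36.906′ = 0.615100°; total 13.6151000
  E ⇒ keep positive
Point 3:
  φ: 49 + 21.52/60 = 49.3586667
  S → negative
  λ: 26.829′ = 0.447150°; total 10.4471500
  W → negative

1. 55.401533, 142.169583
2. -52.580952, 13.615100
3. -49.358667, -10.447150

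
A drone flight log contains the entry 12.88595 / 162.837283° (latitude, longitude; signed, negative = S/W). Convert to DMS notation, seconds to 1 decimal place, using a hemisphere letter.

Latitude: 0.885950° → 53.15700′; 0.15700 × 60 = 9.420″
Lon: 0.837283° → 50.23698′; 0.23698 × 60 = 14.219″

12°53′9.4″ N, 162°50′14.2″ E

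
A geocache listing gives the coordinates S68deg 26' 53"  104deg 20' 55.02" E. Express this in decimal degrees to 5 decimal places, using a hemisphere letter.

68.44806° S, 104.34862° E

Latitude: 68° + 26/60 + 53/3600 = 68 + 0.433333 + 0.014722 = 68.448056
λ: 104° + 20/60 + 55.02/3600 = 104 + 0.333333 + 0.015283 = 104.348617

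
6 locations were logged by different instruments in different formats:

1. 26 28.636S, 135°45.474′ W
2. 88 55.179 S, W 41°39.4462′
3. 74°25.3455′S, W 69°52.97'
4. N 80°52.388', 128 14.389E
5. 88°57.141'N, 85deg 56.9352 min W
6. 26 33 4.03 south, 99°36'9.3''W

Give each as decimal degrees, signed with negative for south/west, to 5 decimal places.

Point 1:
  Lat: 26 + 28.636/60 = 26.477267
  S → negative
  λ: 45.474′ = 0.757900°; total 135.757900
  hemisphere W, so the sign is −
Point 2:
  Lat: 88 + 55.179/60 = 88.919650
  S ⇒ negate
  Lon: 39.4462′ = 0.657437°; total 41.657437
  W ⇒ negate
Point 3:
  Latitude: 25.3455′ = 0.422425°; total 74.422425
  S → negative
  Lon: 69 + 52.97/60 = 69.882833
  W → negative
Point 4:
  Lat: 80 + 52.388/60 = 80.873133
  N ⇒ keep positive
  λ: 14.389′ = 0.239817°; total 128.239817
  E → positive
Point 5:
  Latitude: 88 + 57.141/60 = 88.952350
  N ⇒ keep positive
  Longitude: 56.9352′ = 0.948920°; total 85.948920
  hemisphere W, so the sign is −
Point 6:
  Latitude: 26 + 33/60 + 4.03/3600 = 26.551119
  hemisphere S, so the sign is −
  Lon: 99° + 36/60 + 9.3/3600 = 99 + 0.600000 + 0.002583 = 99.602583
  W → negative

1. -26.47727, -135.75790
2. -88.91965, -41.65744
3. -74.42243, -69.88283
4. 80.87313, 128.23982
5. 88.95235, -85.94892
6. -26.55112, -99.60258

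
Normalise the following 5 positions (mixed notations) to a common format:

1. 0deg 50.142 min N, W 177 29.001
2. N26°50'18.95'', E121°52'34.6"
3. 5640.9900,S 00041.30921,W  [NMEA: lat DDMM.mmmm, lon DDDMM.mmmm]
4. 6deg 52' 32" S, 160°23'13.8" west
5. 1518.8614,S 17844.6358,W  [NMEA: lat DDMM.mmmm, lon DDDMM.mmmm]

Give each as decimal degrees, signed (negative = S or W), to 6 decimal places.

Point 1:
  Lat: 50.142′ = 0.835700°; total 0.8357000
  N ⇒ keep positive
  Longitude: 29.001′ = 0.483350°; total 177.4833500
  W → negative
Point 2:
  Lat: 26° + 50/60 + 18.95/3600 = 26 + 0.833333 + 0.005264 = 26.8385972
  N → positive
  λ: 121 + 52/60 + 34.6/3600 = 121.8762778
  E → positive
Point 3:
  φ: split at 2 digits → 56° and 40.99′; 56 + 40.99/60 = 56.6831667
  hemisphere S, so the sign is −
  Lon: degrees = first 3 digits = 0, minutes = 41.30921; 0 + 41.30921/60 = 0.6884868
  W → negative
Point 4:
  Latitude: 52′ + 32″ = 52.53333′; 6 + 52.53333/60 = 6.8755556
  hemisphere S, so the sign is −
  λ: 23′ + 13.8″ = 23.23000′; 160 + 23.23000/60 = 160.3871667
  W → negative
Point 5:
  Latitude: degrees = first 2 digits = 15, minutes = 18.8614; 15 + 18.8614/60 = 15.3143567
  S ⇒ negate
  Longitude: split at 3 digits → 178° and 44.6358′; 178 + 44.6358/60 = 178.7439300
  W → negative

1. 0.835700, -177.483350
2. 26.838597, 121.876278
3. -56.683167, -0.688487
4. -6.875556, -160.387167
5. -15.314357, -178.743930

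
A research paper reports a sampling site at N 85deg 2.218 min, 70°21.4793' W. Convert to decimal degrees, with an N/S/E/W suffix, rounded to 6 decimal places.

85.036967° N, 70.357988° W

φ: 2.218′ = 0.036967°; total 85.0369667
Lon: 70 + 21.4793/60 = 70.3579883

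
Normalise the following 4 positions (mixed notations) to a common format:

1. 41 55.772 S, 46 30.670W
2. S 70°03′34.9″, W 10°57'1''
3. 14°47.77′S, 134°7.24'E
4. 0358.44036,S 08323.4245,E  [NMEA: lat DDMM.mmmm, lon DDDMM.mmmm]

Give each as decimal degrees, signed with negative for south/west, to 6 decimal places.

1. -41.929533, -46.511167
2. -70.059694, -10.950278
3. -14.796167, 134.120667
4. -3.974006, 83.390408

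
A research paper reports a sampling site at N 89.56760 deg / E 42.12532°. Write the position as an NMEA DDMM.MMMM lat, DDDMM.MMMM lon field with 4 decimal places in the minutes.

Lat: fractional part 0.567600 → 34.056000 minutes
λ: fractional part 0.125320 → 7.519200 minutes

8934.0560,N / 04207.5192,E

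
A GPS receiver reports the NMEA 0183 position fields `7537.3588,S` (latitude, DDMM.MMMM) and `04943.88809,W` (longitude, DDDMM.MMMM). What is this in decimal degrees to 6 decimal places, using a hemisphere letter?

75.622647° S, 49.731468° W

Latitude: degrees = first 2 digits = 75, minutes = 37.3588; 75 + 37.3588/60 = 75.6226467
λ: degrees = first 3 digits = 49, minutes = 43.88809; 49 + 43.88809/60 = 49.7314682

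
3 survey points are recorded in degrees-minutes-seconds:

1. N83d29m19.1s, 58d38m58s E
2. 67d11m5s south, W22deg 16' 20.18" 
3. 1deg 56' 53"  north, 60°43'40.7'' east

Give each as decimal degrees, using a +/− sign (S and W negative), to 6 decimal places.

Point 1:
  φ: 29′ + 19.1″ = 29.31833′; 83 + 29.31833/60 = 83.4886389
  N → positive
  Longitude: 58 + 38/60 + 58/3600 = 58.6494444
  E → positive
Point 2:
  φ: 67° + 11/60 + 5/3600 = 67 + 0.183333 + 0.001389 = 67.1847222
  S → negative
  Longitude: 22 + 16/60 + 20.18/3600 = 22.2722722
  W → negative
Point 3:
  Lat: 56′ + 53″ = 56.88333′; 1 + 56.88333/60 = 1.9480556
  N ⇒ keep positive
  λ: 60 + 43/60 + 40.7/3600 = 60.7279722
  E ⇒ keep positive

1. 83.488639, 58.649444
2. -67.184722, -22.272272
3. 1.948056, 60.727972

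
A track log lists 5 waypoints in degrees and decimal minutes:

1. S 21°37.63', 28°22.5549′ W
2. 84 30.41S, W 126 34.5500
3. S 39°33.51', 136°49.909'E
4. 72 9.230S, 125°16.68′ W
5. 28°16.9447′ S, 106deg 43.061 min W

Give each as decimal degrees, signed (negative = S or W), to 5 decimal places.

1. -21.62717, -28.37592
2. -84.50683, -126.57583
3. -39.55850, 136.83182
4. -72.15383, -125.27800
5. -28.28241, -106.71768

Point 1:
  Latitude: 21 + 37.63/60 = 21.627167
  S → negative
  Lon: 28 + 22.5549/60 = 28.375915
  W → negative
Point 2:
  φ: 30.41′ = 0.506833°; total 84.506833
  hemisphere S, so the sign is −
  Lon: 126 + 34.55/60 = 126.575833
  W → negative
Point 3:
  φ: 39 + 33.51/60 = 39.558500
  hemisphere S, so the sign is −
  Lon: 49.909′ = 0.831817°; total 136.831817
  E ⇒ keep positive
Point 4:
  Lat: 9.23′ = 0.153833°; total 72.153833
  hemisphere S, so the sign is −
  λ: 16.68′ = 0.278000°; total 125.278000
  W ⇒ negate
Point 5:
  φ: 16.9447′ = 0.282412°; total 28.282412
  S ⇒ negate
  Lon: 106 + 43.061/60 = 106.717683
  W ⇒ negate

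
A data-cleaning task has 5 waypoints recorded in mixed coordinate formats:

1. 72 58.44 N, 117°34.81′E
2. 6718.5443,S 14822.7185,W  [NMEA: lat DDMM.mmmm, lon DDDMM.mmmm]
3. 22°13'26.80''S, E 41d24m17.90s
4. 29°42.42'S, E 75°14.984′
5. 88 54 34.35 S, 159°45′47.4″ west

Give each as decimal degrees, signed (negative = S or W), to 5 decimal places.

1. 72.97400, 117.58017
2. -67.30907, -148.37864
3. -22.22411, 41.40497
4. -29.70700, 75.24973
5. -88.90954, -159.76317

Point 1:
  φ: 58.44′ = 0.974000°; total 72.974000
  N ⇒ keep positive
  Lon: 117 + 34.81/60 = 117.580167
  E → positive
Point 2:
  Latitude: degrees = first 2 digits = 67, minutes = 18.5443; 67 + 18.5443/60 = 67.309072
  hemisphere S, so the sign is −
  Lon: degrees = first 3 digits = 148, minutes = 22.7185; 148 + 22.7185/60 = 148.378642
  W → negative
Point 3:
  φ: 22° + 13/60 + 26.8/3600 = 22 + 0.216667 + 0.007444 = 22.224111
  S → negative
  Longitude: 41° + 24/60 + 17.9/3600 = 41 + 0.400000 + 0.004972 = 41.404972
  E ⇒ keep positive
Point 4:
  Lat: 29 + 42.42/60 = 29.707000
  S → negative
  Lon: 75 + 14.984/60 = 75.249733
  E ⇒ keep positive
Point 5:
  φ: 54′ + 34.35″ = 54.57250′; 88 + 54.57250/60 = 88.909542
  S ⇒ negate
  Longitude: 159 + 45/60 + 47.4/3600 = 159.763167
  W → negative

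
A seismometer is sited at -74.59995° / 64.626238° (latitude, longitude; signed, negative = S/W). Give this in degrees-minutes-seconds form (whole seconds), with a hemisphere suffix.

Latitude is negative → S; |value| = 74.599950
Latitude: 0.599950 × 60 = 35.99700′ → 35′, remainder × 60 = 59.82″
rounding gives 60″ → carry → 74°36′0″
Lon: whole degrees 64; 37.57428′ → 37′ and 34.46″

74°36′0″ S, 64°37′34″ E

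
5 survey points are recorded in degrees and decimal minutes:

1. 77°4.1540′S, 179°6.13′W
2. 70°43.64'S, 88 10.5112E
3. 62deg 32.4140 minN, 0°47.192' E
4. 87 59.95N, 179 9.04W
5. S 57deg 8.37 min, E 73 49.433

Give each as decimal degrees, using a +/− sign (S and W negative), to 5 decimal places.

Point 1:
  Latitude: 4.154′ = 0.069233°; total 77.069233
  S → negative
  Longitude: 6.13′ = 0.102167°; total 179.102167
  hemisphere W, so the sign is −
Point 2:
  φ: 70 + 43.64/60 = 70.727333
  S ⇒ negate
  Longitude: 88 + 10.5112/60 = 88.175187
  E ⇒ keep positive
Point 3:
  Latitude: 32.414′ = 0.540233°; total 62.540233
  N ⇒ keep positive
  λ: 47.192′ = 0.786533°; total 0.786533
  E → positive
Point 4:
  φ: 87 + 59.95/60 = 87.999167
  N ⇒ keep positive
  λ: 9.04′ = 0.150667°; total 179.150667
  hemisphere W, so the sign is −
Point 5:
  Lat: 8.37′ = 0.139500°; total 57.139500
  S ⇒ negate
  Longitude: 49.433′ = 0.823883°; total 73.823883
  E → positive

1. -77.06923, -179.10217
2. -70.72733, 88.17519
3. 62.54023, 0.78653
4. 87.99917, -179.15067
5. -57.13950, 73.82388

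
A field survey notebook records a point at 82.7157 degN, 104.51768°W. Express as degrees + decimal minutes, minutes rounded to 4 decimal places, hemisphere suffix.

Latitude: fractional part 0.715700 → 42.942000 minutes
λ: minutes = (104.517680 − 104) × 60 = 31.060800

82° 42.9420′ N, 104° 31.0608′ W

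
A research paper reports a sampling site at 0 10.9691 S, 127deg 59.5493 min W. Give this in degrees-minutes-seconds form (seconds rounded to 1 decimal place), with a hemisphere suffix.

0°10′58.1″ S, 127°59′33.0″ W

φ: 10.96910′ → 10′ and 0.96910 × 60 = 58.146″
λ: 59.54930′ → 59′ and 0.54930 × 60 = 32.958″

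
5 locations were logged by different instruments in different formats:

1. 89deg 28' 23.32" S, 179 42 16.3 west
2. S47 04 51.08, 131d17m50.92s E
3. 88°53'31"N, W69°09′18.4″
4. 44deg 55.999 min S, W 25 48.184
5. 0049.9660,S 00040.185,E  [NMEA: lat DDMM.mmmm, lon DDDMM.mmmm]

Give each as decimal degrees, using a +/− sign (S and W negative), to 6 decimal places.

Point 1:
  Latitude: 28′ + 23.32″ = 28.38867′; 89 + 28.38867/60 = 89.4731444
  S ⇒ negate
  Lon: 42′ + 16.3″ = 42.27167′; 179 + 42.27167/60 = 179.7045278
  hemisphere W, so the sign is −
Point 2:
  φ: 4′ + 51.08″ = 4.85133′; 47 + 4.85133/60 = 47.0808556
  S → negative
  Longitude: 131° + 17/60 + 50.92/3600 = 131 + 0.283333 + 0.014144 = 131.2974778
  E ⇒ keep positive
Point 3:
  Latitude: 88 + 53/60 + 31/3600 = 88.8919444
  N ⇒ keep positive
  Longitude: 9′ + 18.4″ = 9.30667′; 69 + 9.30667/60 = 69.1551111
  hemisphere W, so the sign is −
Point 4:
  Lat: 55.999′ = 0.933317°; total 44.9333167
  S → negative
  Lon: 48.184′ = 0.803067°; total 25.8030667
  W ⇒ negate
Point 5:
  Latitude: split at 2 digits → 00° and 49.966′; 0 + 49.966/60 = 0.8327667
  S ⇒ negate
  λ: split at 3 digits → 000° and 40.185′; 0 + 40.185/60 = 0.6697500
  E → positive

1. -89.473144, -179.704528
2. -47.080856, 131.297478
3. 88.891944, -69.155111
4. -44.933317, -25.803067
5. -0.832767, 0.669750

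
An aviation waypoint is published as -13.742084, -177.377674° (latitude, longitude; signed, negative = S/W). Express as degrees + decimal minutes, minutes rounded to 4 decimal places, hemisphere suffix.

Latitude is negative → S; |value| = 13.742084
Latitude: 13° + 0.742084 × 60 = 13° 44.525040′
Longitude is negative → W; |value| = 177.377674
λ: fractional part 0.377674 → 22.660440 minutes

13° 44.5250′ S, 177° 22.6604′ W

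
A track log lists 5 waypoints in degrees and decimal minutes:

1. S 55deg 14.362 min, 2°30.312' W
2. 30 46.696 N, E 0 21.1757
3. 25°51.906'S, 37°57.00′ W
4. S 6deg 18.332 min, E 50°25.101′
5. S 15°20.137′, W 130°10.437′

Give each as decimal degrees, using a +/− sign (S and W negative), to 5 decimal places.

Point 1:
  Lat: 14.362′ = 0.239367°; total 55.239367
  hemisphere S, so the sign is −
  Lon: 2 + 30.312/60 = 2.505200
  W → negative
Point 2:
  Latitude: 46.696′ = 0.778267°; total 30.778267
  N ⇒ keep positive
  Longitude: 21.1757′ = 0.352928°; total 0.352928
  E ⇒ keep positive
Point 3:
  φ: 51.906′ = 0.865100°; total 25.865100
  hemisphere S, so the sign is −
  λ: 57′ = 0.950000°; total 37.950000
  W → negative
Point 4:
  Lat: 6 + 18.332/60 = 6.305533
  S ⇒ negate
  Longitude: 50 + 25.101/60 = 50.418350
  E → positive
Point 5:
  Lat: 20.137′ = 0.335617°; total 15.335617
  S ⇒ negate
  λ: 10.437′ = 0.173950°; total 130.173950
  hemisphere W, so the sign is −

1. -55.23937, -2.50520
2. 30.77827, 0.35293
3. -25.86510, -37.95000
4. -6.30553, 50.41835
5. -15.33562, -130.17395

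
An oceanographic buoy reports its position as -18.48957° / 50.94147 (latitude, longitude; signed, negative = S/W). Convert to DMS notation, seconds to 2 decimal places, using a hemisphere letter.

Latitude is negative → S; |value| = 18.489570
φ: 0.489570° → 29.37420′; 0.37420 × 60 = 22.4520″
Lon: whole degrees 50; 56.48820′ → 56′ and 29.2920″

18°29′22.45″ S, 50°56′29.29″ E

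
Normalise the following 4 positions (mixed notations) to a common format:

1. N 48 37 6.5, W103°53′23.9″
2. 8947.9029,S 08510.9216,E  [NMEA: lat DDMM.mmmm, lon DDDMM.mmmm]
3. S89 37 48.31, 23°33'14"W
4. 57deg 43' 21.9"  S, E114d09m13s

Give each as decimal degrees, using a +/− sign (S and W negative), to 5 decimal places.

Point 1:
  φ: 37′ + 6.5″ = 37.10833′; 48 + 37.10833/60 = 48.618472
  N → positive
  Lon: 103° + 53/60 + 23.9/3600 = 103 + 0.883333 + 0.006639 = 103.889972
  hemisphere W, so the sign is −
Point 2:
  Latitude: split at 2 digits → 89° and 47.9029′; 89 + 47.9029/60 = 89.798382
  S ⇒ negate
  Longitude: split at 3 digits → 085° and 10.9216′; 85 + 10.9216/60 = 85.182027
  E → positive
Point 3:
  Lat: 37′ + 48.31″ = 37.80517′; 89 + 37.80517/60 = 89.630086
  hemisphere S, so the sign is −
  λ: 23° + 33/60 + 14/3600 = 23 + 0.550000 + 0.003889 = 23.553889
  hemisphere W, so the sign is −
Point 4:
  Latitude: 57° + 43/60 + 21.9/3600 = 57 + 0.716667 + 0.006083 = 57.722750
  S → negative
  λ: 9′ + 13″ = 9.21667′; 114 + 9.21667/60 = 114.153611
  E → positive

1. 48.61847, -103.88997
2. -89.79838, 85.18203
3. -89.63009, -23.55389
4. -57.72275, 114.15361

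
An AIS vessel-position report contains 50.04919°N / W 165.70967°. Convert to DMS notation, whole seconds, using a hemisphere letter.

50°02′57″ N, 165°42′35″ W

Latitude: whole degrees 50; 2.95140′ → 2′ and 57.08″
λ: 0.709670° → 42.58020′; 0.58020 × 60 = 34.81″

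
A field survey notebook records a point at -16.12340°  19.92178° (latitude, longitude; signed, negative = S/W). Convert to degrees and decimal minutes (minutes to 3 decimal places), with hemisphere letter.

16° 7.404′ S, 19° 55.307′ E

Latitude is negative → S; |value| = 16.123400
Latitude: 16° + 0.123400 × 60 = 16° 7.40400′
Longitude: 19° + 0.921780 × 60 = 19° 55.30680′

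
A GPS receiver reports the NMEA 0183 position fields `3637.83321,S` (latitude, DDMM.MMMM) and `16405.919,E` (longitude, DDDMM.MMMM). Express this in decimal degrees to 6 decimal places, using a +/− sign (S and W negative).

-36.630554, 164.098650

Latitude: split at 2 digits → 36° and 37.83321′; 36 + 37.83321/60 = 36.6305535
S ⇒ negate
Longitude: split at 3 digits → 164° and 5.919′; 164 + 5.919/60 = 164.0986500
E → positive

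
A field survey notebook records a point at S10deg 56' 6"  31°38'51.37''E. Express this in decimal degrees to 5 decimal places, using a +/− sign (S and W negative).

-10.93500, 31.64760

Latitude: 56′ + 6″ = 56.10000′; 10 + 56.10000/60 = 10.935000
S ⇒ negate
Longitude: 31 + 38/60 + 51.37/3600 = 31.647603
E ⇒ keep positive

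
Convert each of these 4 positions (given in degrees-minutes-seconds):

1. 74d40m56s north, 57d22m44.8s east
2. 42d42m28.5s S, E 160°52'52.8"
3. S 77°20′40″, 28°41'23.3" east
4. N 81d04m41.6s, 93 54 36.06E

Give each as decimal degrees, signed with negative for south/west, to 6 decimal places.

1. 74.682222, 57.379111
2. -42.707917, 160.881333
3. -77.344444, 28.689806
4. 81.078222, 93.910017

Point 1:
  Latitude: 40′ + 56″ = 40.93333′; 74 + 40.93333/60 = 74.6822222
  N ⇒ keep positive
  Lon: 57° + 22/60 + 44.8/3600 = 57 + 0.366667 + 0.012444 = 57.3791111
  E → positive
Point 2:
  Latitude: 42° + 42/60 + 28.5/3600 = 42 + 0.700000 + 0.007917 = 42.7079167
  S ⇒ negate
  Longitude: 160° + 52/60 + 52.8/3600 = 160 + 0.866667 + 0.014667 = 160.8813333
  E → positive
Point 3:
  Lat: 20′ + 40″ = 20.66667′; 77 + 20.66667/60 = 77.3444444
  hemisphere S, so the sign is −
  Longitude: 28 + 41/60 + 23.3/3600 = 28.6898056
  E → positive
Point 4:
  φ: 81° + 4/60 + 41.6/3600 = 81 + 0.066667 + 0.011556 = 81.0782222
  N → positive
  Lon: 54′ + 36.06″ = 54.60100′; 93 + 54.60100/60 = 93.9100167
  E ⇒ keep positive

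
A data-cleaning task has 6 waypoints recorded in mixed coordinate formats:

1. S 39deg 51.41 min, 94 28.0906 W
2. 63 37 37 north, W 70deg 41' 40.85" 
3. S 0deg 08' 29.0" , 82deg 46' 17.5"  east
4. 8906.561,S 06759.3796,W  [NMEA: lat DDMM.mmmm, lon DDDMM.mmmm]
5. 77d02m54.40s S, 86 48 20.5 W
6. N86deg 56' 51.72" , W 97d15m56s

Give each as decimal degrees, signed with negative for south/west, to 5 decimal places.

1. -39.85683, -94.46818
2. 63.62694, -70.69468
3. -0.14139, 82.77153
4. -89.10935, -67.98966
5. -77.04844, -86.80569
6. 86.94770, -97.26556

Point 1:
  Latitude: 39 + 51.41/60 = 39.856833
  S ⇒ negate
  λ: 28.0906′ = 0.468177°; total 94.468177
  W ⇒ negate
Point 2:
  Lat: 37′ + 37″ = 37.61667′; 63 + 37.61667/60 = 63.626944
  N ⇒ keep positive
  λ: 41′ + 40.85″ = 41.68083′; 70 + 41.68083/60 = 70.694681
  W → negative
Point 3:
  Lat: 8′ + 29″ = 8.48333′; 0 + 8.48333/60 = 0.141389
  hemisphere S, so the sign is −
  Lon: 82 + 46/60 + 17.5/3600 = 82.771528
  E ⇒ keep positive
Point 4:
  Lat: split at 2 digits → 89° and 6.561′; 89 + 6.561/60 = 89.109350
  S → negative
  λ: degrees = first 3 digits = 67, minutes = 59.3796; 67 + 59.3796/60 = 67.989660
  W → negative
Point 5:
  Lat: 77 + 2/60 + 54.4/3600 = 77.048444
  S → negative
  λ: 86 + 48/60 + 20.5/3600 = 86.805694
  W ⇒ negate
Point 6:
  Lat: 56′ + 51.72″ = 56.86200′; 86 + 56.86200/60 = 86.947700
  N → positive
  Longitude: 97° + 15/60 + 56/3600 = 97 + 0.250000 + 0.015556 = 97.265556
  hemisphere W, so the sign is −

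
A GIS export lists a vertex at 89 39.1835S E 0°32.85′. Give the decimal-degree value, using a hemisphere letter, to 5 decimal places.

89.65306° S, 0.54750° E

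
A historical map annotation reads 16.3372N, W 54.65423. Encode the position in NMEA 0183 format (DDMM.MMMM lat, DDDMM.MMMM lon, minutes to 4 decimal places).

Latitude: minutes = (16.337200 − 16) × 60 = 20.232000
Lon: fractional part 0.654230 → 39.253800 minutes

1620.2320,N / 05439.2538,W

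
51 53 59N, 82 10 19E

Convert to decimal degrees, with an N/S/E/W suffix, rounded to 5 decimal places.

Lat: 51° + 53/60 + 59/3600 = 51 + 0.883333 + 0.016389 = 51.899722
Lon: 82° + 10/60 + 19/3600 = 82 + 0.166667 + 0.005278 = 82.171944

51.89972° N, 82.17194° E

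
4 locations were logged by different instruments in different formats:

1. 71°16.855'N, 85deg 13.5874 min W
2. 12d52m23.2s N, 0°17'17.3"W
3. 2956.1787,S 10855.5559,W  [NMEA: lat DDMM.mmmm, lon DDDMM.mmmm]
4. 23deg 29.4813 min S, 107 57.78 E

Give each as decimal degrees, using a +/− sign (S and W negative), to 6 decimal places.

1. 71.280917, -85.226457
2. 12.873111, -0.288139
3. -29.936312, -108.925932
4. -23.491355, 107.963000

Point 1:
  φ: 71 + 16.855/60 = 71.2809167
  N → positive
  Lon: 85 + 13.5874/60 = 85.2264567
  W ⇒ negate
Point 2:
  φ: 12 + 52/60 + 23.2/3600 = 12.8731111
  N ⇒ keep positive
  λ: 17′ + 17.3″ = 17.28833′; 0 + 17.28833/60 = 0.2881389
  W ⇒ negate
Point 3:
  Lat: split at 2 digits → 29° and 56.1787′; 29 + 56.1787/60 = 29.9363117
  S ⇒ negate
  λ: split at 3 digits → 108° and 55.5559′; 108 + 55.5559/60 = 108.9259317
  hemisphere W, so the sign is −
Point 4:
  Lat: 23 + 29.4813/60 = 23.4913550
  S → negative
  Longitude: 57.78′ = 0.963000°; total 107.9630000
  E → positive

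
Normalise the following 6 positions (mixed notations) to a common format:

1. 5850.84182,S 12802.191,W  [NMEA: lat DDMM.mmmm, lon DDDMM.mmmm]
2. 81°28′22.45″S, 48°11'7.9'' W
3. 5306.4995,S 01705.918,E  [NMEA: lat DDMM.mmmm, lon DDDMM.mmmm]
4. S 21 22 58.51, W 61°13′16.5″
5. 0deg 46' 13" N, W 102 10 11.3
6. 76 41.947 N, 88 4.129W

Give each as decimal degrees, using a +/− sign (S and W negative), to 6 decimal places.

1. -58.847364, -128.036517
2. -81.472903, -48.185528
3. -53.108325, 17.098633
4. -21.382919, -61.221250
5. 0.770278, -102.169806
6. 76.699117, -88.068817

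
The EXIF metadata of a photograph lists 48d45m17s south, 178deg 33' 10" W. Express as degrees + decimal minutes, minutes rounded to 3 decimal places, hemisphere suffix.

φ: 45 + 17/60 = 45.28333′
Longitude: seconds/60 = 0.16667; minutes = 33 + 0.16667 = 33.16667

48° 45.283′ S, 178° 33.167′ W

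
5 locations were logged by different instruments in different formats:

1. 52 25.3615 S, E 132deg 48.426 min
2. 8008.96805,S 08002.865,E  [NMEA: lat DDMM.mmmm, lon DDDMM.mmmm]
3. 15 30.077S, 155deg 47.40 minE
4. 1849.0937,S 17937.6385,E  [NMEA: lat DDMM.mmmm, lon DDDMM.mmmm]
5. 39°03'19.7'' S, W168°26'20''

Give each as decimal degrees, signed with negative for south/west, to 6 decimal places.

Point 1:
  Lat: 52 + 25.3615/60 = 52.4226917
  hemisphere S, so the sign is −
  Longitude: 48.426′ = 0.807100°; total 132.8071000
  E → positive
Point 2:
  φ: degrees = first 2 digits = 80, minutes = 8.96805; 80 + 8.96805/60 = 80.1494675
  hemisphere S, so the sign is −
  Lon: split at 3 digits → 080° and 2.865′; 80 + 2.865/60 = 80.0477500
  E ⇒ keep positive
Point 3:
  Latitude: 15 + 30.077/60 = 15.5012833
  S ⇒ negate
  Lon: 155 + 47.4/60 = 155.7900000
  E ⇒ keep positive
Point 4:
  Lat: split at 2 digits → 18° and 49.0937′; 18 + 49.0937/60 = 18.8182283
  S → negative
  Lon: degrees = first 3 digits = 179, minutes = 37.6385; 179 + 37.6385/60 = 179.6273083
  E → positive
Point 5:
  φ: 39° + 3/60 + 19.7/3600 = 39 + 0.050000 + 0.005472 = 39.0554722
  S ⇒ negate
  λ: 168 + 26/60 + 20/3600 = 168.4388889
  W ⇒ negate

1. -52.422692, 132.807100
2. -80.149468, 80.047750
3. -15.501283, 155.790000
4. -18.818228, 179.627308
5. -39.055472, -168.438889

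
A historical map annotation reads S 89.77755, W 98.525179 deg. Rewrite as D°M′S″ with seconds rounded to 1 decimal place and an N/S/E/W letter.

89°46′39.2″ S, 98°31′30.6″ W

Lat: whole degrees 89; 46.65300′ → 46′ and 39.180″
Longitude: 0.525179 × 60 = 31.51074′ → 31′, remainder × 60 = 30.644″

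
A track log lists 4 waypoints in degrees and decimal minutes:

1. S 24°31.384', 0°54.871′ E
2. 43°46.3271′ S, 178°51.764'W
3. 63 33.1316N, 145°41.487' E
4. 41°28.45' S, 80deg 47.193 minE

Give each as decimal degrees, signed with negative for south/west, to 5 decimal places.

1. -24.52307, 0.91452
2. -43.77212, -178.86273
3. 63.55219, 145.69145
4. -41.47417, 80.78655

Point 1:
  φ: 24 + 31.384/60 = 24.523067
  S ⇒ negate
  Longitude: 54.871′ = 0.914517°; total 0.914517
  E ⇒ keep positive
Point 2:
  Latitude: 43 + 46.3271/60 = 43.772118
  S → negative
  Lon: 178 + 51.764/60 = 178.862733
  W ⇒ negate
Point 3:
  Lat: 63 + 33.1316/60 = 63.552193
  N ⇒ keep positive
  Lon: 41.487′ = 0.691450°; total 145.691450
  E → positive
Point 4:
  Lat: 41 + 28.45/60 = 41.474167
  S → negative
  λ: 80 + 47.193/60 = 80.786550
  E → positive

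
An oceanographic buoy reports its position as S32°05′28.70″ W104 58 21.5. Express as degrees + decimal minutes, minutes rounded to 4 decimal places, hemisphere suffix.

Lat: seconds/60 = 0.47833; minutes = 5 + 0.47833 = 5.478333
λ: seconds/60 = 0.35833; minutes = 58 + 0.35833 = 58.358333

32° 5.4783′ S, 104° 58.3583′ W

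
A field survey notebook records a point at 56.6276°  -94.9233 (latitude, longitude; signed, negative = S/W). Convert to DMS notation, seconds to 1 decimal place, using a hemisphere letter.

Lat: 0.627600° → 37.65600′; 0.65600 × 60 = 39.360″
Longitude is negative → W; |value| = 94.923300
Longitude: 0.923300° → 55.39800′; 0.39800 × 60 = 23.880″

56°37′39.4″ N, 94°55′23.9″ W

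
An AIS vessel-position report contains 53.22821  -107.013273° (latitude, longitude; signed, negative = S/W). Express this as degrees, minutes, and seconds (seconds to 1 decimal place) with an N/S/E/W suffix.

53°13′41.6″ N, 107°00′47.8″ W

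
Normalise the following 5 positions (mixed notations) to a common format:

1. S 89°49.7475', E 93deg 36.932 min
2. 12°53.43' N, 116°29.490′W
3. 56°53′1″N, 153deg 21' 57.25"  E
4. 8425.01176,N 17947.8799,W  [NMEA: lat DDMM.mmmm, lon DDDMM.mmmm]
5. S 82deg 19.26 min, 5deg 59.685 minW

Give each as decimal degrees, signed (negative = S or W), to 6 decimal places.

1. -89.829125, 93.615533
2. 12.890500, -116.491500
3. 56.883611, 153.365903
4. 84.416863, -179.797998
5. -82.321000, -5.994750

Point 1:
  Latitude: 49.7475′ = 0.829125°; total 89.8291250
  S → negative
  λ: 93 + 36.932/60 = 93.6155333
  E ⇒ keep positive
Point 2:
  Lat: 53.43′ = 0.890500°; total 12.8905000
  N → positive
  Lon: 116 + 29.49/60 = 116.4915000
  hemisphere W, so the sign is −
Point 3:
  Latitude: 56° + 53/60 + 1/3600 = 56 + 0.883333 + 0.000278 = 56.8836111
  N ⇒ keep positive
  λ: 153 + 21/60 + 57.25/3600 = 153.3659028
  E ⇒ keep positive
Point 4:
  φ: split at 2 digits → 84° and 25.01176′; 84 + 25.01176/60 = 84.4168627
  N ⇒ keep positive
  Longitude: degrees = first 3 digits = 179, minutes = 47.8799; 179 + 47.8799/60 = 179.7979983
  W ⇒ negate
Point 5:
  φ: 19.26′ = 0.321000°; total 82.3210000
  hemisphere S, so the sign is −
  λ: 59.685′ = 0.994750°; total 5.9947500
  hemisphere W, so the sign is −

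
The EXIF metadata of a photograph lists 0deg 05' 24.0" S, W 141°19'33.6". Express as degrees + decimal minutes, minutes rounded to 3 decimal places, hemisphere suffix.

0° 5.400′ S, 141° 19.560′ W

φ: seconds/60 = 0.40000; minutes = 5 + 0.40000 = 5.40000
λ: 19 + 33.6/60 = 19.56000′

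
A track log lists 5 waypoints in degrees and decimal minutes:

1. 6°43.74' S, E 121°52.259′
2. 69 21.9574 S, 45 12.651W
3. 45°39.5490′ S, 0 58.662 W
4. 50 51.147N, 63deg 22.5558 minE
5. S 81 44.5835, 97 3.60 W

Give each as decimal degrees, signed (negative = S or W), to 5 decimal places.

Point 1:
  Latitude: 43.74′ = 0.729000°; total 6.729000
  S ⇒ negate
  λ: 121 + 52.259/60 = 121.870983
  E → positive
Point 2:
  Latitude: 21.9574′ = 0.365957°; total 69.365957
  S → negative
  Longitude: 12.651′ = 0.210850°; total 45.210850
  W → negative
Point 3:
  Lat: 39.549′ = 0.659150°; total 45.659150
  S ⇒ negate
  Longitude: 58.662′ = 0.977700°; total 0.977700
  hemisphere W, so the sign is −
Point 4:
  Lat: 50 + 51.147/60 = 50.852450
  N → positive
  λ: 63 + 22.5558/60 = 63.375930
  E → positive
Point 5:
  Lat: 81 + 44.5835/60 = 81.743058
  S → negative
  λ: 97 + 3.6/60 = 97.060000
  W ⇒ negate

1. -6.72900, 121.87098
2. -69.36596, -45.21085
3. -45.65915, -0.97770
4. 50.85245, 63.37593
5. -81.74306, -97.06000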